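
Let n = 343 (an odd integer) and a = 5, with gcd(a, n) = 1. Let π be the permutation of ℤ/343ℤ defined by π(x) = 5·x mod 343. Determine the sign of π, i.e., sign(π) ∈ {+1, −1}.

-1

Trace 311: π^k(311) = [311, 183, 229, 116, 237, 156, 94] for k=0..6.
4 cycles of lengths [294, 42, 6, 1].
n − c = 343 − 4 = 339; sign = (−1)^339 = -1.
(5|343)_J = -1 (Zolotarev's lemma cross-check).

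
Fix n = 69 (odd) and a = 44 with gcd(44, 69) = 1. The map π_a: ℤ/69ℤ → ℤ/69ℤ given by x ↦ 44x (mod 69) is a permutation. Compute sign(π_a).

Start at x=5: 5 → 13 → 20 → 52 → 11 → 1 → 44 → … (one orbit).
5 cycles of lengths [22, 22, 22, 2, 1].
sign(π) = (−1)^{n − #cycles} = (−1)^{69−5} = (−1)^64 = +1.
(44|69)_J = +1 (Zolotarev's lemma cross-check).

+1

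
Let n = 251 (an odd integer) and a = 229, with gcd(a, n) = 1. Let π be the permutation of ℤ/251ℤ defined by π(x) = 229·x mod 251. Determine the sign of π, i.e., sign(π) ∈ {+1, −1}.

-1

Orbit of 24 under x↦229x: [24, 225, 70, 217, 246, 110, 90]… (length divides ord_251(229)).
The orbit structure of x ↦ 229x mod 251: 2 orbits of sizes [250, 1].
Σ(ℓ_i−1) = 251−2 = 249; sign = (−1)^249 = -1.
The Jacobi symbol (229|251) = -1 (Zolotarev) agrees.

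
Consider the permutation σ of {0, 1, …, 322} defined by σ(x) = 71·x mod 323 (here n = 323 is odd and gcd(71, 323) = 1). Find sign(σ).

Start at x=40: 40 → 256 → 88 → 111 → 129 → 115 → 90 → … (one orbit).
Cycle type of π: 144×2 + 18 + 16 + 1; total 5 cycles.
Σ(ℓ_i−1) = 323−5 = 318; sign = (−1)^318 = +1.

+1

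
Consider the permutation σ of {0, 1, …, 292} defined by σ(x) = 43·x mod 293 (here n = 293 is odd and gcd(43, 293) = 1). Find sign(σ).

Orbit of 153 under x↦43x: [153, 133, 152, 90, 61, 279, 277]… (length divides ord_293(43)).
Cycle lengths of π_43 on ℤ/293ℤ: [146, 146, 1]; 3 cycles in total.
3 cycles on 293: each ℓ→(−1)^(ℓ−1), product (−1)^290 = +1.
(43|293)_J = +1 (Zolotarev's lemma cross-check).

+1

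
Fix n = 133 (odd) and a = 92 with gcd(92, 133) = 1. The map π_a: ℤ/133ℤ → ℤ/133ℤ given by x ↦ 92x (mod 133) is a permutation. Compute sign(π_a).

+1

Orbit of 43 under x↦92x: [43, 99, 64, 36, 120, 1, 92]… (length divides ord_133(92)).
Decompose π into cycles: lengths [9, 9, 9, 9, 9, 9, 9, 9, 9, 9, 9, 9, 9, 9, 1, 1, 1, 1, 1, 1, 1] (21 cycles, including the fixed point 0).
Σ(ℓ_i−1) = 133−21 = 112; sign = (−1)^112 = +1.
The Jacobi symbol (92|133) = +1 (Zolotarev) agrees.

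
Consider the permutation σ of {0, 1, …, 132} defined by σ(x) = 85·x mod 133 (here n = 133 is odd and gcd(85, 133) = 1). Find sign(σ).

+1

Trace 106: π^k(106) = [106, 99, 36, 1, 85, 43, 64] for k=0..6.
Decompose π into cycles: lengths [9, 9, 9, 9, 9, 9, 9, 9, 9, 9, 9, 9, 9, 9, 1, 1, 1, 1, 1, 1, 1] (21 cycles, including the fixed point 0).
Σ(ℓ_i−1) = 133−21 = 112; sign = (−1)^112 = +1.
Zolotarev: (85|133) = +1, matching the cycle-count sign.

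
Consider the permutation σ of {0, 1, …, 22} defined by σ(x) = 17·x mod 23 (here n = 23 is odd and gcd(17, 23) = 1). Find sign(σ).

-1

Start at x=1: 1 → 17 → 13 → 14 → 8 → 21 → 12 → … (one orbit).
Decompose π into cycles: lengths [22, 1] (2 cycles, including the fixed point 0).
With 2 cycles on 23 points, sign = (−1)^{23−2} = -1.
(17|23)_J = -1 (Zolotarev's lemma cross-check).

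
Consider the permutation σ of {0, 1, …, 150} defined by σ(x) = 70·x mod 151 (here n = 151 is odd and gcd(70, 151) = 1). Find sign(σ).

-1

Start at x=125: 125 → 143 → 44 → 60 → 123 → 3 → 59 → … (one orbit).
Decompose π into cycles: lengths [50, 50, 50, 1] (4 cycles, including the fixed point 0).
Σ(ℓ_i−1) = 151−4 = 147; sign = (−1)^147 = -1.
The Jacobi symbol (70|151) = -1 (Zolotarev) agrees.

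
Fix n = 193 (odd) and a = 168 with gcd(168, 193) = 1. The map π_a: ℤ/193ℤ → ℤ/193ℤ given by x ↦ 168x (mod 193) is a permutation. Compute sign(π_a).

Orbit of 93 under x↦168x: [93, 184, 32, 165, 121, 63, 162]… (length divides ord_193(168)).
Decompose π into cycles: lengths [96, 96, 1] (3 cycles, including the fixed point 0).
Σ(ℓ_i−1) = 193−3 = 190; sign = (−1)^190 = +1.
(168|193)_J = +1 (Zolotarev's lemma cross-check).

+1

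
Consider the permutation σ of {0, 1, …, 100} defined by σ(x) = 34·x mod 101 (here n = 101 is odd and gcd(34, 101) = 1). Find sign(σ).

Trace 47: π^k(47) = [47, 83, 95, 99, 33, 11, 71] for k=0..6.
Cycle type of π: 100 + 1; total 2 cycles.
2 cycles on 101: each ℓ→(−1)^(ℓ−1), product (−1)^99 = -1.
Via Zolotarev, sign(π_{34}) = (34|101) = -1.

-1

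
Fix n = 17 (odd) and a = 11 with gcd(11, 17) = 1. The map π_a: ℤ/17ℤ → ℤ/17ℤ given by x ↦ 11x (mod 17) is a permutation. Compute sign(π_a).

-1

Start at x=7: 7 → 9 → 14 → 1 → 11 → 2 → 5 → … (one orbit).
Decompose π into cycles: lengths [16, 1] (2 cycles, including the fixed point 0).
17 − 2 = 15 transpositions; sign(π) = (−1)^15 = -1.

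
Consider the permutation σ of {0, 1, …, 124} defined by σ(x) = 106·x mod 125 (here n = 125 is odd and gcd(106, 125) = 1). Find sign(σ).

+1

Orbit of 31 under x↦106x: [31, 36, 66, 121, 76, 56, 61]… (length divides ord_125(106)).
Decompose π into cycles: lengths [25, 25, 25, 25, 5, 5, 5, 5, 1, 1, 1, 1, 1] (13 cycles, including the fixed point 0).
With 13 cycles on 125 points, sign = (−1)^{125−13} = +1.
Check: (106/125) = +1 by Zolotarev.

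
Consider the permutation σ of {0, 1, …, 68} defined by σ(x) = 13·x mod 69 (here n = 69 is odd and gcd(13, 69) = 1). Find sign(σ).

+1

Orbit of 16 under x↦13x: [16, 1, 13, 31, 58, 64, 4]… (length divides ord_69(13)).
Decompose π into cycles: lengths [11, 11, 11, 11, 11, 11, 1, 1, 1] (9 cycles, including the fixed point 0).
69 − 9 = 60 transpositions; sign(π) = (−1)^60 = +1.
Check: (13/69) = +1 by Zolotarev.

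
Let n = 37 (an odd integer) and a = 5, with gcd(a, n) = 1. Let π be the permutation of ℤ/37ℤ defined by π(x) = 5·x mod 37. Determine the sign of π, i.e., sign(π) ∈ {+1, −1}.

-1

Orbit of 19 under x↦5x: [19, 21, 31, 7, 35, 27, 24]… (length divides ord_37(5)).
2 cycles of lengths [36, 1].
37 − 2 = 35 transpositions; sign(π) = (−1)^35 = -1.
Via Zolotarev, sign(π_{5}) = (5|37) = -1.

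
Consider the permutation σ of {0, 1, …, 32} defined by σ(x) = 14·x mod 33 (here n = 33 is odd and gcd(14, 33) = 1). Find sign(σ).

Orbit of 16 under x↦14x: [16, 26, 1, 14, 31, 5, 4]… (length divides ord_33(14)).
The orbit structure of x ↦ 14x mod 33: 6 orbits of sizes [10, 10, 5, 5, 2, 1].
With 6 cycles on 33 points, sign = (−1)^{33−6} = -1.
Check: (14/33) = -1 by Zolotarev.

-1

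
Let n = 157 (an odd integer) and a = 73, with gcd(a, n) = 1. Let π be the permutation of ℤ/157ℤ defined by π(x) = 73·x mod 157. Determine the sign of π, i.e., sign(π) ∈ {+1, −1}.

-1

Start at x=22: 22 → 36 → 116 → 147 → 55 → 90 → 133 → … (one orbit).
2 cycles of lengths [156, 1].
157 − 2 = 155 transpositions; sign(π) = (−1)^155 = -1.
The Jacobi symbol (73|157) = -1 (Zolotarev) agrees.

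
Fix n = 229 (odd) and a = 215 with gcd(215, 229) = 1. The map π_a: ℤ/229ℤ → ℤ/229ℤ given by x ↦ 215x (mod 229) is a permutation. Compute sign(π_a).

+1

Orbit of 159 under x↦215x: [159, 64, 20, 178, 27, 80, 25]… (length divides ord_229(215)).
Decompose π into cycles: lengths [114, 114, 1] (3 cycles, including the fixed point 0).
sign(π) = (−1)^{n − #cycles} = (−1)^{229−3} = (−1)^226 = +1.
Zolotarev: (215|229) = +1, matching the cycle-count sign.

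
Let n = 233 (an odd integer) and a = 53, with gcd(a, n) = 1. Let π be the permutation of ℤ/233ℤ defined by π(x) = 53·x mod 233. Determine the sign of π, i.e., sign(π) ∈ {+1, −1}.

-1

Orbit of 6 under x↦53x: [6, 85, 78, 173, 82, 152, 134]… (length divides ord_233(53)).
The orbit structure of x ↦ 53x mod 233: 2 orbits of sizes [232, 1].
With 2 cycles on 233 points, sign = (−1)^{233−2} = -1.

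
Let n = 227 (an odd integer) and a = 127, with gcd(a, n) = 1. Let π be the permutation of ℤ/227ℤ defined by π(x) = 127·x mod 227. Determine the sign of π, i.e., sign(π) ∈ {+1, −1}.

Orbit of 1 under x↦127x: [1, 127, 12, 162, 144, 128, 139]… (length divides ord_227(127)).
Cycle type of π: 226 + 1; total 2 cycles.
227 − 2 = 225 transpositions; sign(π) = (−1)^225 = -1.
Zolotarev: (127|227) = -1, matching the cycle-count sign.

-1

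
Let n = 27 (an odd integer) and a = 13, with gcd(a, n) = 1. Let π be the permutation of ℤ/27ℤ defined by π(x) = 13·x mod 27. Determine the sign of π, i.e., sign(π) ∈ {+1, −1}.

+1

Trace 16: π^k(16) = [16, 19, 4, 25, 1, 13, 7] for k=0..6.
Cycle lengths of π_13 on ℤ/27ℤ: [9, 9, 3, 3, 1, 1, 1]; 7 cycles in total.
Σ(ℓ_i−1) = 27−7 = 20; sign = (−1)^20 = +1.
Zolotarev: (13|27) = +1, matching the cycle-count sign.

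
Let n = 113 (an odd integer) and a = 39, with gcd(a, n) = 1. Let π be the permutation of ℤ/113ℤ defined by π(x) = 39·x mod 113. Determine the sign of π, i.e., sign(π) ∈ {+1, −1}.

Orbit of 2 under x↦39x: [2, 78, 104, 101, 97, 54, 72]… (length divides ord_113(39)).
2 cycles of lengths [112, 1].
113 − 2 = 111 transpositions; sign(π) = (−1)^111 = -1.
The Jacobi symbol (39|113) = -1 (Zolotarev) agrees.

-1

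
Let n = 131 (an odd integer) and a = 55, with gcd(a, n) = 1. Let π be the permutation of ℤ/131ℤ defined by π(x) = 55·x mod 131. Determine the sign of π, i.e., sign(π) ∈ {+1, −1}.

Orbit of 62 under x↦55x: [62, 4, 89, 48, 20, 52, 109]… (length divides ord_131(55)).
The orbit structure of x ↦ 55x mod 131: 3 orbits of sizes [65, 65, 1].
With 3 cycles on 131 points, sign = (−1)^{131−3} = +1.
(55|131)_J = +1 (Zolotarev's lemma cross-check).

+1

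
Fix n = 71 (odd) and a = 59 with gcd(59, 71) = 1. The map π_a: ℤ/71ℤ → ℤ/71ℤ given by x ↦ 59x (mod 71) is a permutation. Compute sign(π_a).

Orbit of 24 under x↦59x: [24, 67, 48, 63, 25, 55, 50]… (length divides ord_71(59)).
Cycle lengths of π_59 on ℤ/71ℤ: [70, 1]; 2 cycles in total.
With 2 cycles on 71 points, sign = (−1)^{71−2} = -1.
(59|71)_J = -1 (Zolotarev's lemma cross-check).

-1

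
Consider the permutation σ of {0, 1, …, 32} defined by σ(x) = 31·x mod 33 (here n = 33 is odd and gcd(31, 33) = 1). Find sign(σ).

+1

Start at x=1: 1 → 31 → 4 → 25 → 16 → 1 (one orbit).
Cycle type of π: 5×6 + 1×3; total 9 cycles.
9 cycles on 33: each ℓ→(−1)^(ℓ−1), product (−1)^24 = +1.
(31|33)_J = +1 (Zolotarev's lemma cross-check).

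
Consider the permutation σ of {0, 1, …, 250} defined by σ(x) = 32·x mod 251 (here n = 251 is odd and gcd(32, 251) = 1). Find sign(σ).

Start at x=32: 32 → 20 → 138 → 149 → 250 → 219 → 231 → … (one orbit).
Cycle lengths of π_32 on ℤ/251ℤ: [10, 10, 10, 10, 10, 10, 10, 10, 10, 10, 10, 10, 10, 10, 10, 10, 10, 10, 10, 10, 10, 10, 10, 10, 10, 1]; 26 cycles in total.
n − c = 251 − 26 = 225; sign = (−1)^225 = -1.

-1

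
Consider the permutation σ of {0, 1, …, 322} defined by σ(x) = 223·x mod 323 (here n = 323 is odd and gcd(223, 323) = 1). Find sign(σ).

Start at x=15: 15 → 115 → 128 → 120 → 274 → 55 → 314 → … (one orbit).
The orbit structure of x ↦ 223x mod 323: 8 orbits of sizes [72, 72, 72, 72, 18, 8, 8, 1].
8 cycles on 323: each ℓ→(−1)^(ℓ−1), product (−1)^315 = -1.
Zolotarev: (223|323) = -1, matching the cycle-count sign.

-1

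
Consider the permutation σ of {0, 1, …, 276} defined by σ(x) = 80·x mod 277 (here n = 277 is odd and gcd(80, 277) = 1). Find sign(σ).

Start at x=128: 128 → 268 → 111 → 16 → 172 → 187 → 2 → … (one orbit).
Cycle lengths of π_80 on ℤ/277ℤ: [276, 1]; 2 cycles in total.
2 cycles on 277: each ℓ→(−1)^(ℓ−1), product (−1)^275 = -1.

-1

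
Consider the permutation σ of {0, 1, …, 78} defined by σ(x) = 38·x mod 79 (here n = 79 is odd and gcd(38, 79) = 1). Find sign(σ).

+1

Start at x=8: 8 → 67 → 18 → 52 → 1 → 38 → 22 → … (one orbit).
7 cycles of lengths [13, 13, 13, 13, 13, 13, 1].
sign(π) = (−1)^{n − #cycles} = (−1)^{79−7} = (−1)^72 = +1.
The Jacobi symbol (38|79) = +1 (Zolotarev) agrees.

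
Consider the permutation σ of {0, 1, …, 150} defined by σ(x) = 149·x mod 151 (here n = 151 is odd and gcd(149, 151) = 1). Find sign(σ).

Trace 46: π^k(46) = [46, 59, 33, 85, 132, 38, 75] for k=0..6.
π_149 has 6 disjoint cycles with lengths [30, 30, 30, 30, 30, 1] on {0,…,150}.
With 6 cycles on 151 points, sign = (−1)^{151−6} = -1.
Via Zolotarev, sign(π_{149}) = (149|151) = -1.

-1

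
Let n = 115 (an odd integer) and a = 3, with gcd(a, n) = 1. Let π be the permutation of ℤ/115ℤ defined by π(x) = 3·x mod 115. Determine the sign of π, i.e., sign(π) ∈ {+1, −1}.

-1

Trace 104: π^k(104) = [104, 82, 16, 48, 29, 87, 31] for k=0..6.
6 cycles of lengths [44, 44, 11, 11, 4, 1].
sign(π) = (−1)^{n − #cycles} = (−1)^{115−6} = (−1)^109 = -1.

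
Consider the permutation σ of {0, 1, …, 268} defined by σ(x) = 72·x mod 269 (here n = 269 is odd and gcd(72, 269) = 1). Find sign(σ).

-1

Trace 173: π^k(173) = [173, 82, 255, 68, 54, 122, 176] for k=0..6.
Cycle lengths of π_72 on ℤ/269ℤ: [268, 1]; 2 cycles in total.
With 2 cycles on 269 points, sign = (−1)^{269−2} = -1.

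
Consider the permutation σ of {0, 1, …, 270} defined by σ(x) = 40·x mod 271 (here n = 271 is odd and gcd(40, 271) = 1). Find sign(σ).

+1

Trace 50: π^k(50) = [50, 103, 55, 32, 196, 252, 53] for k=0..6.
3 cycles of lengths [135, 135, 1].
271 − 3 = 268 transpositions; sign(π) = (−1)^268 = +1.
The Jacobi symbol (40|271) = +1 (Zolotarev) agrees.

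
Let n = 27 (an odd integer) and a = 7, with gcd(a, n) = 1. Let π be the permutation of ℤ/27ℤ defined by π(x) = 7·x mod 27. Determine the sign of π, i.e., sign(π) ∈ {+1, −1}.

+1

Orbit of 25 under x↦7x: [25, 13, 10, 16, 4, 1, 7]… (length divides ord_27(7)).
Cycle lengths of π_7 on ℤ/27ℤ: [9, 9, 3, 3, 1, 1, 1]; 7 cycles in total.
7 cycles on 27: each ℓ→(−1)^(ℓ−1), product (−1)^20 = +1.
(7|27)_J = +1 (Zolotarev's lemma cross-check).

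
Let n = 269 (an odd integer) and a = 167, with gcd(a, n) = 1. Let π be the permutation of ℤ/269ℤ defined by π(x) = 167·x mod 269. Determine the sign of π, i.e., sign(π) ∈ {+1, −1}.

Start at x=144: 144 → 107 → 115 → 106 → 217 → 193 → 220 → … (one orbit).
Cycle type of π: 268 + 1; total 2 cycles.
269 − 2 = 267 transpositions; sign(π) = (−1)^267 = -1.

-1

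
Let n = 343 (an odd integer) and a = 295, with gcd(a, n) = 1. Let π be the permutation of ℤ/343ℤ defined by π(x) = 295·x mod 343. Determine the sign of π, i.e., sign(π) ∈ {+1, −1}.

+1

Trace 295: π^k(295) = [295, 246, 197, 148, 99, 50, 1] for k=0..6.
The orbit structure of x ↦ 295x mod 343: 91 orbits of sizes [7, 7, 7, 7, 7, 7, 7, 7, 7, 7, 7, 7, 7, 7, 7, 7, 7, 7, 7, 7, 7, 7, 7, 7, 7, 7, 7, 7, 7, 7, 7, 7, 7, 7, 7, 7, 7, 7, 7, 7, 7, 7, 1, 1, 1, 1, 1, 1, 1, 1, 1, 1, 1, 1, 1, 1, 1, 1, 1, 1, 1, 1, 1, 1, 1, 1, 1, 1, 1, 1, 1, 1, 1, 1, 1, 1, 1, 1, 1, 1, 1, 1, 1, 1, 1, 1, 1, 1, 1, 1, 1].
Σ(ℓ_i−1) = 343−91 = 252; sign = (−1)^252 = +1.
(295|343)_J = +1 (Zolotarev's lemma cross-check).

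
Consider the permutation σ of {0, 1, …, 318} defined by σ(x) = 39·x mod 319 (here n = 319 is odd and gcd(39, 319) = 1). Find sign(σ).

Start at x=64: 64 → 263 → 49 → 316 → 202 → 222 → 45 → … (one orbit).
Cycle lengths of π_39 on ℤ/319ℤ: [140, 140, 28, 10, 1]; 5 cycles in total.
sign(π) = (−1)^{n − #cycles} = (−1)^{319−5} = (−1)^314 = +1.

+1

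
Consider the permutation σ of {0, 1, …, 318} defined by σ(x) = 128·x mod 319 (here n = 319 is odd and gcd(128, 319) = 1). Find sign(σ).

+1

Start at x=86: 86 → 162 → 1 → 128 → 115 → 46 → 146 → … (one orbit).
π_128 has 23 disjoint cycles with lengths [20, 20, 20, 20, 20, 20, 20, 20, 20, 20, 20, 20, 20, 20, 10, 4, 4, 4, 4, 4, 4, 4, 1] on {0,…,318}.
sign(π) = (−1)^{n − #cycles} = (−1)^{319−23} = (−1)^296 = +1.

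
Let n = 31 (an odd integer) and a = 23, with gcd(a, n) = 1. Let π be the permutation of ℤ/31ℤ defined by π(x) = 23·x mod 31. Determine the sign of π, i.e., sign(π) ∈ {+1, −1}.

Orbit of 30 under x↦23x: [30, 8, 29, 16, 27, 1, 23]… (length divides ord_31(23)).
The orbit structure of x ↦ 23x mod 31: 4 orbits of sizes [10, 10, 10, 1].
n − c = 31 − 4 = 27; sign = (−1)^27 = -1.

-1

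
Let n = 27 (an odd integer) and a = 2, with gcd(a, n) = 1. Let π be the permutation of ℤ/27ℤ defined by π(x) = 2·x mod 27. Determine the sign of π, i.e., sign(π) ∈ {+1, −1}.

-1

Orbit of 11 under x↦2x: [11, 22, 17, 7, 14, 1, 2]… (length divides ord_27(2)).
4 cycles of lengths [18, 6, 2, 1].
Σ(ℓ_i−1) = 27−4 = 23; sign = (−1)^23 = -1.
(2|27)_J = -1 (Zolotarev's lemma cross-check).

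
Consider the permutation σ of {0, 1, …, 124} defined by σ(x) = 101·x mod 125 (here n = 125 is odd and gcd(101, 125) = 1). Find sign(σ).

Trace 101: π^k(101) = [101, 76, 51, 26, 1] for k=0..4.
Cycle type of π: 5×20 + 1×25; total 45 cycles.
45 cycles on 125: each ℓ→(−1)^(ℓ−1), product (−1)^80 = +1.
Zolotarev: (101|125) = +1, matching the cycle-count sign.

+1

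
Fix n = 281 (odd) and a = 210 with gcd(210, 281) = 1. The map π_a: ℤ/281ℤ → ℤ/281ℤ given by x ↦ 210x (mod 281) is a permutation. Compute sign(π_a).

-1

Start at x=169: 169 → 84 → 218 → 258 → 228 → 110 → 58 → … (one orbit).
π_210 has 2 disjoint cycles with lengths [280, 1] on {0,…,280}.
n − c = 281 − 2 = 279; sign = (−1)^279 = -1.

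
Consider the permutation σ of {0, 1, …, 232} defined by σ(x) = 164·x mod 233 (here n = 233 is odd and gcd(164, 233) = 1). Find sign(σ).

-1

Start at x=11: 11 → 173 → 179 → 231 → 138 → 31 → 191 → … (one orbit).
The orbit structure of x ↦ 164x mod 233: 2 orbits of sizes [232, 1].
2 cycles on 233: each ℓ→(−1)^(ℓ−1), product (−1)^231 = -1.
Zolotarev: (164|233) = -1, matching the cycle-count sign.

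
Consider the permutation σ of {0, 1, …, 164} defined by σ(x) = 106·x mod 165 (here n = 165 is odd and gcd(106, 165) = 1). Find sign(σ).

-1

Trace 76: π^k(76) = [76, 136, 61, 31, 151, 1, 106] for k=0..6.
Decompose π into cycles: lengths [10, 10, 10, 10, 10, 10, 10, 10, 10, 10, 10, 10, 10, 10, 10, 1, 1, 1, 1, 1, 1, 1, 1, 1, 1, 1, 1, 1, 1, 1] (30 cycles, including the fixed point 0).
sign(π) = (−1)^{n − #cycles} = (−1)^{165−30} = (−1)^135 = -1.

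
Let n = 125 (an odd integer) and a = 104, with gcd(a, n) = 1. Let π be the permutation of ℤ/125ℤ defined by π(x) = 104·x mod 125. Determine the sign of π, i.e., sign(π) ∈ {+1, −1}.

Orbit of 119 under x↦104x: [119, 1, 104, 66, 114, 106, 24]… (length divides ord_125(104)).
The orbit structure of x ↦ 104x mod 125: 7 orbits of sizes [50, 50, 10, 10, 2, 2, 1].
n − c = 125 − 7 = 118; sign = (−1)^118 = +1.

+1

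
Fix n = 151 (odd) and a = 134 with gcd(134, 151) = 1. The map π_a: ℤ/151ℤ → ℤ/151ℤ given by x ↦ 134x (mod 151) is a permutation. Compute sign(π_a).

Orbit of 91 under x↦134x: [91, 114, 25, 28, 128, 89, 148]… (length divides ord_151(134)).
Cycle lengths of π_134 on ℤ/151ℤ: [150, 1]; 2 cycles in total.
2 cycles on 151: each ℓ→(−1)^(ℓ−1), product (−1)^149 = -1.

-1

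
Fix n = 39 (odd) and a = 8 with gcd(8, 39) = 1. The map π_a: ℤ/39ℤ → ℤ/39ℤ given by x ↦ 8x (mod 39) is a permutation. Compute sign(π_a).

Trace 25: π^k(25) = [25, 5, 1, 8] for k=0..3.
11 cycles of lengths [4, 4, 4, 4, 4, 4, 4, 4, 4, 2, 1].
n − c = 39 − 11 = 28; sign = (−1)^28 = +1.
(8|39)_J = +1 (Zolotarev's lemma cross-check).

+1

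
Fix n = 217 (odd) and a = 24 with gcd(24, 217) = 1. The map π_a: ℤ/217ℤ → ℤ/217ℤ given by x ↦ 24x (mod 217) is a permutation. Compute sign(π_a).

Trace 72: π^k(72) = [72, 209, 25, 166, 78, 136, 9] for k=0..6.
9 cycles of lengths [30, 30, 30, 30, 30, 30, 30, 6, 1].
217 − 9 = 208 transpositions; sign(π) = (−1)^208 = +1.

+1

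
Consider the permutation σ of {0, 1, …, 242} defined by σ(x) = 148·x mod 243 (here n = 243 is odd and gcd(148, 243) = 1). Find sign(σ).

Trace 133: π^k(133) = [133, 1, 148, 34, 172, 184, 16] for k=0..6.
Decompose π into cycles: lengths [81, 81, 27, 27, 9, 9, 3, 3, 1, 1, 1] (11 cycles, including the fixed point 0).
11 cycles on 243: each ℓ→(−1)^(ℓ−1), product (−1)^232 = +1.

+1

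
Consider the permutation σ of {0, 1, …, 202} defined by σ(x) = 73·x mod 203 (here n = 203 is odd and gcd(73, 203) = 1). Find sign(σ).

+1

Orbit of 31 under x↦73x: [31, 30, 160, 109, 40, 78, 10]… (length divides ord_203(73)).
Cycle type of π: 84×2 + 28 + 6 + 1; total 5 cycles.
Σ(ℓ_i−1) = 203−5 = 198; sign = (−1)^198 = +1.
The Jacobi symbol (73|203) = +1 (Zolotarev) agrees.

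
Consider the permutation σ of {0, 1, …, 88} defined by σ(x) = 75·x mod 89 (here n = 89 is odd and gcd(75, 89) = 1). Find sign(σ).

-1

Trace 63: π^k(63) = [63, 8, 66, 55, 31, 11, 24] for k=0..6.
2 cycles of lengths [88, 1].
89 − 2 = 87 transpositions; sign(π) = (−1)^87 = -1.
The Jacobi symbol (75|89) = -1 (Zolotarev) agrees.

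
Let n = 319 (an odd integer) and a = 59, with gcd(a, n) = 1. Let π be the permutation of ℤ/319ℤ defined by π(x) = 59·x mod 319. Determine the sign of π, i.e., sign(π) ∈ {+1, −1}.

+1

Start at x=291: 291 → 262 → 146 → 1 → 59 → 291 (one orbit).
Cycle type of π: 5×58 + 1×29; total 87 cycles.
319 − 87 = 232 transpositions; sign(π) = (−1)^232 = +1.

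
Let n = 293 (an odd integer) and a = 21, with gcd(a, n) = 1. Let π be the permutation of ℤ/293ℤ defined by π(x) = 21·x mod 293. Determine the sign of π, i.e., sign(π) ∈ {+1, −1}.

Trace 26: π^k(26) = [26, 253, 39, 233, 205, 203, 161] for k=0..6.
Cycle lengths of π_21 on ℤ/293ℤ: [146, 146, 1]; 3 cycles in total.
n − c = 293 − 3 = 290; sign = (−1)^290 = +1.

+1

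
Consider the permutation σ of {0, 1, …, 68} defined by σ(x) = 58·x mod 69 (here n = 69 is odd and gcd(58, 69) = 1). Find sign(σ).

+1

Orbit of 4 under x↦58x: [4, 25, 1, 58, 52, 49, 13]… (length divides ord_69(58)).
Cycle type of π: 11×6 + 1×3; total 9 cycles.
9 cycles on 69: each ℓ→(−1)^(ℓ−1), product (−1)^60 = +1.
(58|69)_J = +1 (Zolotarev's lemma cross-check).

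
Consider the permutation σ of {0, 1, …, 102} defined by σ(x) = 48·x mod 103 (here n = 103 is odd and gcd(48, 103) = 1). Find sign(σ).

Orbit of 88 under x↦48x: [88, 1, 48, 38, 73, 2, 96]… (length divides ord_103(48)).
Decompose π into cycles: lengths [102, 1] (2 cycles, including the fixed point 0).
103 − 2 = 101 transpositions; sign(π) = (−1)^101 = -1.

-1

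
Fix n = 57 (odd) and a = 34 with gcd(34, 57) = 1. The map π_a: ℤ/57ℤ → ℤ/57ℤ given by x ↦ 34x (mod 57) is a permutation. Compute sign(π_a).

-1

Start at x=49: 49 → 13 → 43 → 37 → 4 → 22 → 7 → … (one orbit).
The orbit structure of x ↦ 34x mod 57: 6 orbits of sizes [18, 18, 18, 1, 1, 1].
Σ(ℓ_i−1) = 57−6 = 51; sign = (−1)^51 = -1.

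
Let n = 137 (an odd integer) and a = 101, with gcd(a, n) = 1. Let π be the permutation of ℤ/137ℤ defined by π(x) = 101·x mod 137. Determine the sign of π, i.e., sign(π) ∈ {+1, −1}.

+1

Orbit of 76 under x↦101x: [76, 4, 130, 115, 107, 121, 28]… (length divides ord_137(101)).
Cycle lengths of π_101 on ℤ/137ℤ: [68, 68, 1]; 3 cycles in total.
Σ(ℓ_i−1) = 137−3 = 134; sign = (−1)^134 = +1.
(101|137)_J = +1 (Zolotarev's lemma cross-check).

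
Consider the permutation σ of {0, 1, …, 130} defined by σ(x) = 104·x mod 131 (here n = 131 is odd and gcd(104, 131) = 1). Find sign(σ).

-1

Start at x=17: 17 → 65 → 79 → 94 → 82 → 13 → 42 → … (one orbit).
Decompose π into cycles: lengths [130, 1] (2 cycles, including the fixed point 0).
sign(π) = (−1)^{n − #cycles} = (−1)^{131−2} = (−1)^129 = -1.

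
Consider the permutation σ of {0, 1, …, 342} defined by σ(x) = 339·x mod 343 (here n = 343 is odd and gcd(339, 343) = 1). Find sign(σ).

-1

Start at x=313: 313 → 120 → 206 → 205 → 209 → 193 → 257 → … (one orbit).
4 cycles of lengths [294, 42, 6, 1].
343 − 4 = 339 transpositions; sign(π) = (−1)^339 = -1.
The Jacobi symbol (339|343) = -1 (Zolotarev) agrees.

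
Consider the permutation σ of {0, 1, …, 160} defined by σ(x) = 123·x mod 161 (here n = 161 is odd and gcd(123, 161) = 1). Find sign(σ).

+1

Start at x=4: 4 → 9 → 141 → 116 → 100 → 64 → 144 → … (one orbit).
9 cycles of lengths [33, 33, 33, 33, 11, 11, 3, 3, 1].
9 cycles on 161: each ℓ→(−1)^(ℓ−1), product (−1)^152 = +1.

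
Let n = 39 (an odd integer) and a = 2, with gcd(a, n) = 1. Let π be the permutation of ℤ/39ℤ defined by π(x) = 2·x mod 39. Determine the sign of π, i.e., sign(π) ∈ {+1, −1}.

+1

Orbit of 5 under x↦2x: [5, 10, 20, 1, 2, 4, 8]… (length divides ord_39(2)).
π_2 has 5 disjoint cycles with lengths [12, 12, 12, 2, 1] on {0,…,38}.
5 cycles on 39: each ℓ→(−1)^(ℓ−1), product (−1)^34 = +1.
Via Zolotarev, sign(π_{2}) = (2|39) = +1.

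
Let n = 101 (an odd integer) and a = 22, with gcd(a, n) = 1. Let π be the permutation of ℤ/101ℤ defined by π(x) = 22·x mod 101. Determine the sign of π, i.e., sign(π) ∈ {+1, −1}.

Start at x=81: 81 → 65 → 16 → 49 → 68 → 82 → 87 → … (one orbit).
Decompose π into cycles: lengths [50, 50, 1] (3 cycles, including the fixed point 0).
With 3 cycles on 101 points, sign = (−1)^{101−3} = +1.
(22|101)_J = +1 (Zolotarev's lemma cross-check).

+1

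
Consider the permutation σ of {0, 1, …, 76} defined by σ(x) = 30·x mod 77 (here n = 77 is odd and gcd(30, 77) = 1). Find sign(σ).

Orbit of 25 under x↦30x: [25, 57, 16, 18, 1, 30, 53]… (length divides ord_77(30)).
Decompose π into cycles: lengths [30, 30, 10, 3, 3, 1] (6 cycles, including the fixed point 0).
With 6 cycles on 77 points, sign = (−1)^{77−6} = -1.
Zolotarev: (30|77) = -1, matching the cycle-count sign.

-1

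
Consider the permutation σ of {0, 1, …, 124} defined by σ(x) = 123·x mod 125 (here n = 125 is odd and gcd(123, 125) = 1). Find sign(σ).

Trace 81: π^k(81) = [81, 88, 74, 102, 46, 33, 59] for k=0..6.
Decompose π into cycles: lengths [100, 20, 4, 1] (4 cycles, including the fixed point 0).
n − c = 125 − 4 = 121; sign = (−1)^121 = -1.

-1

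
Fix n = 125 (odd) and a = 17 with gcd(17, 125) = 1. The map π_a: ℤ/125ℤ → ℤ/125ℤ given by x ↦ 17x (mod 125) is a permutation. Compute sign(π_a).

-1

Start at x=31: 31 → 27 → 84 → 53 → 26 → 67 → 14 → … (one orbit).
The orbit structure of x ↦ 17x mod 125: 4 orbits of sizes [100, 20, 4, 1].
Σ(ℓ_i−1) = 125−4 = 121; sign = (−1)^121 = -1.
Via Zolotarev, sign(π_{17}) = (17|125) = -1.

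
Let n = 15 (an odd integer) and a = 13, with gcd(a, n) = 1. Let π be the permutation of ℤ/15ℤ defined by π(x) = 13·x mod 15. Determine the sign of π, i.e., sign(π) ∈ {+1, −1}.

Trace 1: π^k(1) = [1, 13, 4, 7] for k=0..3.
Cycle lengths of π_13 on ℤ/15ℤ: [4, 4, 4, 1, 1, 1]; 6 cycles in total.
Σ(ℓ_i−1) = 15−6 = 9; sign = (−1)^9 = -1.

-1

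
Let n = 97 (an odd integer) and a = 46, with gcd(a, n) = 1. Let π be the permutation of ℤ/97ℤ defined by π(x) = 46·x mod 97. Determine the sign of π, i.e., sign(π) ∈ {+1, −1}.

Start at x=1: 1 → 46 → 79 → 45 → 33 → 63 → 85 → … (one orbit).
The orbit structure of x ↦ 46x mod 97: 4 orbits of sizes [32, 32, 32, 1].
97 − 4 = 93 transpositions; sign(π) = (−1)^93 = -1.
Zolotarev: (46|97) = -1, matching the cycle-count sign.

-1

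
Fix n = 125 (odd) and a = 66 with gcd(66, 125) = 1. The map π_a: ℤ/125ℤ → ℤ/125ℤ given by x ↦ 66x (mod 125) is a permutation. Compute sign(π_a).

Trace 46: π^k(46) = [46, 36, 1, 66, 106, 121, 111] for k=0..6.
The orbit structure of x ↦ 66x mod 125: 13 orbits of sizes [25, 25, 25, 25, 5, 5, 5, 5, 1, 1, 1, 1, 1].
With 13 cycles on 125 points, sign = (−1)^{125−13} = +1.
Zolotarev: (66|125) = +1, matching the cycle-count sign.

+1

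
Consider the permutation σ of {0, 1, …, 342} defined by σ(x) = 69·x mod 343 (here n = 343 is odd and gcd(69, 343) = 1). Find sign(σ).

Trace 160: π^k(160) = [160, 64, 300, 120, 48, 225, 90] for k=0..6.
The orbit structure of x ↦ 69x mod 343: 10 orbits of sizes [98, 98, 98, 14, 14, 14, 2, 2, 2, 1].
n − c = 343 − 10 = 333; sign = (−1)^333 = -1.
Zolotarev: (69|343) = -1, matching the cycle-count sign.

-1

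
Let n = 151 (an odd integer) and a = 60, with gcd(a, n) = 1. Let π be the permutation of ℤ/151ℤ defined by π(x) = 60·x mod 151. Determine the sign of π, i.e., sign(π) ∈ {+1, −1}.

-1

Orbit of 92 under x↦60x: [92, 84, 57, 98, 142, 64, 65]… (length divides ord_151(60)).
π_60 has 4 disjoint cycles with lengths [50, 50, 50, 1] on {0,…,150}.
151 − 4 = 147 transpositions; sign(π) = (−1)^147 = -1.
(60|151)_J = -1 (Zolotarev's lemma cross-check).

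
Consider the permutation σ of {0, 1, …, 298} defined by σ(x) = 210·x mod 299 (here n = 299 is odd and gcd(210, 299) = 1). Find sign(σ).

Start at x=238: 238 → 47 → 3 → 32 → 142 → 219 → 243 → … (one orbit).
The orbit structure of x ↦ 210x mod 299: 6 orbits of sizes [132, 132, 12, 11, 11, 1].
299 − 6 = 293 transpositions; sign(π) = (−1)^293 = -1.

-1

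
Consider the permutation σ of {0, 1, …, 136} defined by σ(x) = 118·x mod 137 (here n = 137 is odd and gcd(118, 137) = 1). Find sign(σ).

Start at x=60: 60 → 93 → 14 → 8 → 122 → 11 → 65 → … (one orbit).
3 cycles of lengths [68, 68, 1].
3 cycles on 137: each ℓ→(−1)^(ℓ−1), product (−1)^134 = +1.
The Jacobi symbol (118|137) = +1 (Zolotarev) agrees.

+1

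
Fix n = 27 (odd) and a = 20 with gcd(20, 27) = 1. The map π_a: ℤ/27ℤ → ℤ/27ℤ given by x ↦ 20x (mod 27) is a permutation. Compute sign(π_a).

-1

Start at x=22: 22 → 8 → 25 → 14 → 10 → 11 → 4 → … (one orbit).
The orbit structure of x ↦ 20x mod 27: 4 orbits of sizes [18, 6, 2, 1].
With 4 cycles on 27 points, sign = (−1)^{27−4} = -1.
The Jacobi symbol (20|27) = -1 (Zolotarev) agrees.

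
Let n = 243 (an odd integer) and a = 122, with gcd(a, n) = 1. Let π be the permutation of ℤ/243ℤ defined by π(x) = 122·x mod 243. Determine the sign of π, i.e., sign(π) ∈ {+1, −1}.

-1

Orbit of 203 under x↦122x: [203, 223, 233, 238, 119, 181, 212]… (length divides ord_243(122)).
Cycle lengths of π_122 on ℤ/243ℤ: [162, 54, 18, 6, 2, 1]; 6 cycles in total.
243 − 6 = 237 transpositions; sign(π) = (−1)^237 = -1.
Via Zolotarev, sign(π_{122}) = (122|243) = -1.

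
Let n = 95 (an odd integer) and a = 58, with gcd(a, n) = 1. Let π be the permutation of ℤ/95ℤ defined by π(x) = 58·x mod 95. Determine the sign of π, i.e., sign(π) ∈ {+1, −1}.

-1

Trace 77: π^k(77) = [77, 1, 58, 39] for k=0..3.
Cycle type of π: 4×19 + 1×19; total 38 cycles.
With 38 cycles on 95 points, sign = (−1)^{95−38} = -1.
Via Zolotarev, sign(π_{58}) = (58|95) = -1.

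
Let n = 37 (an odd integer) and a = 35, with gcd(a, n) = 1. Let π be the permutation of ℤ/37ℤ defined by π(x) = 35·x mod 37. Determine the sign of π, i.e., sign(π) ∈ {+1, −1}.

Orbit of 36 under x↦35x: [36, 2, 33, 8, 21, 32, 10]… (length divides ord_37(35)).
The orbit structure of x ↦ 35x mod 37: 2 orbits of sizes [36, 1].
n − c = 37 − 2 = 35; sign = (−1)^35 = -1.

-1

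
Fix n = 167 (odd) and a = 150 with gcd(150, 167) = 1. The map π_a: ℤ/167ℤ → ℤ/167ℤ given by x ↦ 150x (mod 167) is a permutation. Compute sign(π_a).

+1

Orbit of 132 under x↦150x: [132, 94, 72, 112, 100, 137, 9]… (length divides ord_167(150)).
Cycle lengths of π_150 on ℤ/167ℤ: [83, 83, 1]; 3 cycles in total.
sign(π) = (−1)^{n − #cycles} = (−1)^{167−3} = (−1)^164 = +1.
Via Zolotarev, sign(π_{150}) = (150|167) = +1.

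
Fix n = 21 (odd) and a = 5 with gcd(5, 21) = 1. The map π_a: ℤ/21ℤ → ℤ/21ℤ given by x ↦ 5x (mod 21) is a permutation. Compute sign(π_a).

+1

Trace 20: π^k(20) = [20, 16, 17, 1, 5, 4] for k=0..5.
5 cycles of lengths [6, 6, 6, 2, 1].
21 − 5 = 16 transpositions; sign(π) = (−1)^16 = +1.
The Jacobi symbol (5|21) = +1 (Zolotarev) agrees.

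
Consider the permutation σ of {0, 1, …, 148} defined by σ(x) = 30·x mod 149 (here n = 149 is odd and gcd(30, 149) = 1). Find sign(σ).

Start at x=16: 16 → 33 → 96 → 49 → 129 → 145 → 29 → … (one orbit).
5 cycles of lengths [37, 37, 37, 37, 1].
n − c = 149 − 5 = 144; sign = (−1)^144 = +1.

+1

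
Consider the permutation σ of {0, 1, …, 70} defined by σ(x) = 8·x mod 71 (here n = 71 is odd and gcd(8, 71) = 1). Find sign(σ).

+1

Trace 38: π^k(38) = [38, 20, 18, 2, 16, 57, 30] for k=0..6.
Cycle type of π: 35×2 + 1; total 3 cycles.
sign(π) = (−1)^{n − #cycles} = (−1)^{71−3} = (−1)^68 = +1.
Zolotarev: (8|71) = +1, matching the cycle-count sign.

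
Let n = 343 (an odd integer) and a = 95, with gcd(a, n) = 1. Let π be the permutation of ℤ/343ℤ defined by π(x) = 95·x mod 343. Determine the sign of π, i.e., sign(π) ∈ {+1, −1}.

Start at x=331: 331 → 232 → 88 → 128 → 155 → 319 → 121 → … (one orbit).
7 cycles of lengths [147, 147, 21, 21, 3, 3, 1].
sign(π) = (−1)^{n − #cycles} = (−1)^{343−7} = (−1)^336 = +1.
Via Zolotarev, sign(π_{95}) = (95|343) = +1.

+1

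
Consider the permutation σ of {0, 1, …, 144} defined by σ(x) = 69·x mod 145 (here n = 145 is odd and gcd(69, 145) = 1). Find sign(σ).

Trace 114: π^k(114) = [114, 36, 19, 6, 124, 1, 69] for k=0..6.
The orbit structure of x ↦ 69x mod 145: 8 orbits of sizes [28, 28, 28, 28, 28, 2, 2, 1].
sign(π) = (−1)^{n − #cycles} = (−1)^{145−8} = (−1)^137 = -1.
(69|145)_J = -1 (Zolotarev's lemma cross-check).

-1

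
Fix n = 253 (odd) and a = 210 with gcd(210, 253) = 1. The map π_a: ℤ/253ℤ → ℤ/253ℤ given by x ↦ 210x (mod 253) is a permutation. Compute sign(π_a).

Trace 100: π^k(100) = [100, 1, 210, 78, 188, 12, 243] for k=0..6.
33 cycles of lengths [11, 11, 11, 11, 11, 11, 11, 11, 11, 11, 11, 11, 11, 11, 11, 11, 11, 11, 11, 11, 11, 11, 1, 1, 1, 1, 1, 1, 1, 1, 1, 1, 1].
Σ(ℓ_i−1) = 253−33 = 220; sign = (−1)^220 = +1.
(210|253)_J = +1 (Zolotarev's lemma cross-check).

+1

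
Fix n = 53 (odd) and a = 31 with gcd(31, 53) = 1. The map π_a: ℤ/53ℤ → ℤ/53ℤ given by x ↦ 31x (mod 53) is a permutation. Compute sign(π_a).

Start at x=41: 41 → 52 → 22 → 46 → 48 → 4 → 18 → … (one orbit).
The orbit structure of x ↦ 31x mod 53: 2 orbits of sizes [52, 1].
53 − 2 = 51 transpositions; sign(π) = (−1)^51 = -1.

-1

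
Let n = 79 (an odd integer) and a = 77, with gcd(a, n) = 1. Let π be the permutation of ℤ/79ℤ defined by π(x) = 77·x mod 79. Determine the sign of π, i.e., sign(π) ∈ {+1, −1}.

Start at x=5: 5 → 69 → 20 → 39 → 1 → 77 → 4 → … (one orbit).
Cycle type of π: 78 + 1; total 2 cycles.
Σ(ℓ_i−1) = 79−2 = 77; sign = (−1)^77 = -1.
(77|79)_J = -1 (Zolotarev's lemma cross-check).

-1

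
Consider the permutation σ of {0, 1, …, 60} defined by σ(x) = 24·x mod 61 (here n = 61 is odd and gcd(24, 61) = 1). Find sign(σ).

Start at x=3: 3 → 11 → 20 → 53 → 52 → 28 → 1 → … (one orbit).
π_24 has 4 disjoint cycles with lengths [20, 20, 20, 1] on {0,…,60}.
Σ(ℓ_i−1) = 61−4 = 57; sign = (−1)^57 = -1.

-1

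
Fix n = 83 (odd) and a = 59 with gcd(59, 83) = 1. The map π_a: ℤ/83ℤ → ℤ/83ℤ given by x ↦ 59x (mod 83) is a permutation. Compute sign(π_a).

+1

Trace 31: π^k(31) = [31, 3, 11, 68, 28, 75, 26] for k=0..6.
The orbit structure of x ↦ 59x mod 83: 3 orbits of sizes [41, 41, 1].
Σ(ℓ_i−1) = 83−3 = 80; sign = (−1)^80 = +1.
Check: (59/83) = +1 by Zolotarev.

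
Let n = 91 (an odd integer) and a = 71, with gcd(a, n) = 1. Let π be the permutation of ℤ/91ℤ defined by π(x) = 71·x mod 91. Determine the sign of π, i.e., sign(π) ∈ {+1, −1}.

Start at x=57: 57 → 43 → 50 → 1 → 71 → 36 → 8 → … (one orbit).
14 cycles of lengths [12, 12, 12, 12, 12, 12, 12, 1, 1, 1, 1, 1, 1, 1].
Σ(ℓ_i−1) = 91−14 = 77; sign = (−1)^77 = -1.
Check: (71/91) = -1 by Zolotarev.

-1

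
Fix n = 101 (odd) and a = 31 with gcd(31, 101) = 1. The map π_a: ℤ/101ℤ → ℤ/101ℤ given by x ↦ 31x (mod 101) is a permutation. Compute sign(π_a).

Start at x=19: 19 → 84 → 79 → 25 → 68 → 88 → 1 → … (one orbit).
5 cycles of lengths [25, 25, 25, 25, 1].
5 cycles on 101: each ℓ→(−1)^(ℓ−1), product (−1)^96 = +1.
Check: (31/101) = +1 by Zolotarev.

+1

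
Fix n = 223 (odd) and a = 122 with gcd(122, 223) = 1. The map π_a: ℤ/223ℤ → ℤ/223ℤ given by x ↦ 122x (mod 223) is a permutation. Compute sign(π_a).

-1

Trace 211: π^k(211) = [211, 97, 15, 46, 37, 54, 121] for k=0..6.
Decompose π into cycles: lengths [222, 1] (2 cycles, including the fixed point 0).
sign(π) = (−1)^{n − #cycles} = (−1)^{223−2} = (−1)^221 = -1.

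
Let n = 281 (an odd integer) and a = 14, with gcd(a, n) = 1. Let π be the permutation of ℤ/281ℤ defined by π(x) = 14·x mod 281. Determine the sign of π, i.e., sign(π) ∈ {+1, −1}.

Trace 123: π^k(123) = [123, 36, 223, 31, 153, 175, 202] for k=0..6.
Cycle type of π: 140×2 + 1; total 3 cycles.
3 cycles on 281: each ℓ→(−1)^(ℓ−1), product (−1)^278 = +1.
The Jacobi symbol (14|281) = +1 (Zolotarev) agrees.

+1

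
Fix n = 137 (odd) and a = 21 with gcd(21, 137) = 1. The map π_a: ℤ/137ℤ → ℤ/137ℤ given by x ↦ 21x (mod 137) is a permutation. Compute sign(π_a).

Start at x=49: 49 → 70 → 100 → 45 → 123 → 117 → 128 → … (one orbit).
Decompose π into cycles: lengths [136, 1] (2 cycles, including the fixed point 0).
Σ(ℓ_i−1) = 137−2 = 135; sign = (−1)^135 = -1.
The Jacobi symbol (21|137) = -1 (Zolotarev) agrees.

-1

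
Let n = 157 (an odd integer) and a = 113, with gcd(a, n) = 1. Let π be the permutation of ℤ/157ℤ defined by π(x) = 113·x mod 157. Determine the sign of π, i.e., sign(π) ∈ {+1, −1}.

Orbit of 37 under x↦113x: [37, 99, 40, 124, 39, 11, 144]… (length divides ord_157(113)).
Cycle type of π: 39×4 + 1; total 5 cycles.
5 cycles on 157: each ℓ→(−1)^(ℓ−1), product (−1)^152 = +1.

+1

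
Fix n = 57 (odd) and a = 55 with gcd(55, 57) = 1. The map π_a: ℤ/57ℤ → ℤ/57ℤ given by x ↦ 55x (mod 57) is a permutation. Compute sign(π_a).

Orbit of 49 under x↦55x: [49, 16, 25, 7, 43, 28, 1]… (length divides ord_57(55)).
9 cycles of lengths [9, 9, 9, 9, 9, 9, 1, 1, 1].
57 − 9 = 48 transpositions; sign(π) = (−1)^48 = +1.
Via Zolotarev, sign(π_{55}) = (55|57) = +1.

+1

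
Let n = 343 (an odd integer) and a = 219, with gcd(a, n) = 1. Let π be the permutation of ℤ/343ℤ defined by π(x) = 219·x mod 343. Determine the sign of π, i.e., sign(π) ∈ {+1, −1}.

Trace 197: π^k(197) = [197, 268, 39, 309, 100, 291, 274] for k=0..6.
7 cycles of lengths [147, 147, 21, 21, 3, 3, 1].
n − c = 343 − 7 = 336; sign = (−1)^336 = +1.
(219|343)_J = +1 (Zolotarev's lemma cross-check).

+1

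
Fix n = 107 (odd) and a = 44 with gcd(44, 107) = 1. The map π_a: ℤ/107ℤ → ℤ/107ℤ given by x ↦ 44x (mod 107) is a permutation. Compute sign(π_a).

+1

Orbit of 39 under x↦44x: [39, 4, 69, 40, 48, 79, 52]… (length divides ord_107(44)).
3 cycles of lengths [53, 53, 1].
n − c = 107 − 3 = 104; sign = (−1)^104 = +1.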